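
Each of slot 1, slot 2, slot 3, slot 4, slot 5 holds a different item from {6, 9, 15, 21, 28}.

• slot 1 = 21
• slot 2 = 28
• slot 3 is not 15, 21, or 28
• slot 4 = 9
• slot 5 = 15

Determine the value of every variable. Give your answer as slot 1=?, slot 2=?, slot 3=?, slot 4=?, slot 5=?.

slot 1=21, slot 2=28, slot 3=6, slot 4=9, slot 5=15

slot 1 must be 21 (only option left).
slot 2 has just one choice, so slot 2 = 28.
That leaves slot 4 = 9. Strike 9 from slot 3.
That leaves slot 5 = 15.
slot 3's domain is down to {6}, so slot 3 = 6.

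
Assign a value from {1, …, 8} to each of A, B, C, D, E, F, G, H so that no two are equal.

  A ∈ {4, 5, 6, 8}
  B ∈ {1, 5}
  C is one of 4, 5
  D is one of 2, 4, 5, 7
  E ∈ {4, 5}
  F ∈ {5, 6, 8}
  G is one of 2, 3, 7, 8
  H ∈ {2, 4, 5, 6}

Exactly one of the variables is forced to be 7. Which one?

D

The 8 variables together cover exactly {1, 2, 3, 4, 5, 6, 7, 8} — 8 values for 8 variables — and 1 appears only in B's list, so B = 1.
Among the 7 still-open variables, 3 fits only G (and all 7 values in {2, 3, 4, 5, 6, 7, 8} must be used), so G = 3.
The 6 still-open variables draw from only 6 values {2, 4, 5, 6, 7, 8}, so each is used; only D can be 7, hence D = 7.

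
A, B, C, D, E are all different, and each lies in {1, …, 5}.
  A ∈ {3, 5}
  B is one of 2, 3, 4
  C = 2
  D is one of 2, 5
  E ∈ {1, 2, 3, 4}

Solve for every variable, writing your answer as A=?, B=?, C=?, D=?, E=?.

C has just one choice, so C = 2. Remove 2 from B, D, E.
D has just one choice, so D = 5. Strike 5 from A.
That leaves A = 3. Eliminate 3 elsewhere: B, E.
B must be 4 (only option left). Remove 4 from E.
That leaves E = 1.

A=3, B=4, C=2, D=5, E=1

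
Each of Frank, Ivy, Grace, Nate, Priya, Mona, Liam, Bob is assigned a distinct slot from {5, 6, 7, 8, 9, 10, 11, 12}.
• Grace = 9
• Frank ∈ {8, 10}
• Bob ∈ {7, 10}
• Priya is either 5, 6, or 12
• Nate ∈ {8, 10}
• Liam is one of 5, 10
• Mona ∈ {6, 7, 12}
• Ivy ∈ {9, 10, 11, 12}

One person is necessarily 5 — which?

Liam

Grace must be 9 (only option left). Remove 9 from Ivy.
The 7 still-open variables draw from only 7 values {5, 6, 7, 8, 10, 11, 12}, so each is used; only Ivy can be 11, hence Ivy = 11.
Frank and Nate between them cover only {8, 10} — a naked pair. Remove those values from Liam, Bob.
So 5 goes to Liam.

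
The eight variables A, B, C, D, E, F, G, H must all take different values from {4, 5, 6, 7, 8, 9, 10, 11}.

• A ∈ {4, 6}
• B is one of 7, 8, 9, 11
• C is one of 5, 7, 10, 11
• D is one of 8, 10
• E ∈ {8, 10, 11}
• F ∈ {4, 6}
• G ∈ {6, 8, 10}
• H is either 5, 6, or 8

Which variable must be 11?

E

The 8 variables together cover exactly {4, 5, 6, 7, 8, 9, 10, 11} — 8 values for 8 variables — and 9 appears only in B's list, so B = 9.
The 7 still-open variables together cover exactly {4, 5, 6, 7, 8, 10, 11} — 7 values for 7 variables — and 7 appears only in C's list, so C = 7.
The 6 still-open variables together cover exactly {4, 5, 6, 8, 10, 11} — 6 values for 6 variables — and 5 appears only in H's list, so H = 5.
The 5 still-open variables together cover exactly {4, 6, 8, 10, 11} — 5 values for 5 variables — and 11 appears only in E's list, so E = 11.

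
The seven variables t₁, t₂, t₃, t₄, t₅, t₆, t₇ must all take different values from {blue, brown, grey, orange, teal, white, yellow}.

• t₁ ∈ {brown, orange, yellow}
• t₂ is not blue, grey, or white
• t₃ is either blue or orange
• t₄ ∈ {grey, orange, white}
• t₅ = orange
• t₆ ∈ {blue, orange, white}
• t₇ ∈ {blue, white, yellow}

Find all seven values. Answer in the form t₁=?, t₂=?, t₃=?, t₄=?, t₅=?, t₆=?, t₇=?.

t₁=brown, t₂=teal, t₃=blue, t₄=grey, t₅=orange, t₆=white, t₇=yellow

t₅ must be orange (only option left). So t₁, t₂, t₃, t₄, t₆ can't be orange.
That leaves t₃ = blue. Eliminate blue elsewhere: t₆, t₇.
t₆'s domain is down to {white}, so t₆ = white. Eliminate white elsewhere: t₄, t₇.
That leaves t₇ = yellow. Eliminate yellow elsewhere: t₁, t₂.
t₁'s domain is down to {brown}, so t₁ = brown. Remove brown from t₂.
t₂'s domain is down to {teal}, so t₂ = teal.
t₄'s domain is down to {grey}, so t₄ = grey.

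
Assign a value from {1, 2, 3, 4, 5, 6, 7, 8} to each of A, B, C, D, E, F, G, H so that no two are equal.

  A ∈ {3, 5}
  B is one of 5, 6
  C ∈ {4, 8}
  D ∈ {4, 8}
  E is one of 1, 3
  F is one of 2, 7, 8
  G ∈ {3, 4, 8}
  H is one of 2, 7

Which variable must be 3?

The 8 variables together cover exactly {1, 2, 3, 4, 5, 6, 7, 8} — 8 values for 8 variables — and 1 appears only in E's list, so E = 1.
The 7 still-open variables draw from only 7 values {2, 3, 4, 5, 6, 7, 8}, so each is used; only B can be 6, hence B = 6.
The 6 still-open variables draw from only 6 values {2, 3, 4, 5, 7, 8}, so each is used; only A can be 5, hence A = 5.
The 5 still-open variables draw from only 5 values {2, 3, 4, 7, 8}, so each is used; only G can be 3, hence G = 3.

G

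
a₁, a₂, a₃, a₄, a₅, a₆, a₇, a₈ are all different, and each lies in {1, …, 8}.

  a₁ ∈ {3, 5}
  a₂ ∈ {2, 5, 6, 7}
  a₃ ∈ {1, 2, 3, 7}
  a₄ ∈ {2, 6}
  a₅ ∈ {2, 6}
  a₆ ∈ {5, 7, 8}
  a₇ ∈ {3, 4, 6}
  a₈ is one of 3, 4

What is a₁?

The 8 variables together cover exactly {1, 2, 3, 4, 5, 6, 7, 8} — 8 values for 8 variables — and 1 appears only in a₃'s list, so a₃ = 1.
Among the 7 still-open variables, 8 fits only a₆ (and all 7 values in {2, 3, 4, 5, 6, 7, 8} must be used), so a₆ = 8.
Among the 6 still-open variables, 7 fits only a₂ (and all 6 values in {2, 3, 4, 5, 6, 7} must be used), so a₂ = 7.
The 5 still-open variables draw from only 5 values {2, 3, 4, 5, 6}, so each is used; only a₁ can be 5, hence a₁ = 5.

5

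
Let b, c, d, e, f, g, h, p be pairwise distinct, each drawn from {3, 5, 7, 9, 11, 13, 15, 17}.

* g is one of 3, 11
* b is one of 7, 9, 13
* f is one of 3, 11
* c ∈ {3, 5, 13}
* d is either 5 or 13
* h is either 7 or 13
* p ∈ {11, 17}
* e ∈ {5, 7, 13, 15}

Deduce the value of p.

The 8 variables draw from only 8 values {3, 5, 7, 9, 11, 13, 15, 17}, so each is used; only b can be 9, hence b = 9.
The 7 still-open variables together cover exactly {3, 5, 7, 11, 13, 15, 17} — 7 values for 7 variables — and 15 appears only in e's list, so e = 15.
The 6 still-open variables together cover exactly {3, 5, 7, 11, 13, 17} — 6 values for 6 variables — and 7 appears only in h's list, so h = 7.
Among the 5 still-open variables, 17 fits only p (and all 5 values in {3, 5, 11, 13, 17} must be used), so p = 17.

17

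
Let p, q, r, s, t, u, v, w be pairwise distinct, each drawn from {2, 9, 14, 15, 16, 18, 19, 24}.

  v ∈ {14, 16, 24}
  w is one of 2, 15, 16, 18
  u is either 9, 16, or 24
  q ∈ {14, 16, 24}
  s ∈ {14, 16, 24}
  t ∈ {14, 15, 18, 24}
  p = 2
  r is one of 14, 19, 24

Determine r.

19

p has just one choice, so p = 2. Eliminate 2 elsewhere: w.
Among the 7 still-open variables, 9 fits only u (and all 7 values in {9, 14, 15, 16, 18, 19, 24} must be used), so u = 9.
The 6 still-open variables together cover exactly {14, 15, 16, 18, 19, 24} — 6 values for 6 variables — and 19 appears only in r's list, so r = 19.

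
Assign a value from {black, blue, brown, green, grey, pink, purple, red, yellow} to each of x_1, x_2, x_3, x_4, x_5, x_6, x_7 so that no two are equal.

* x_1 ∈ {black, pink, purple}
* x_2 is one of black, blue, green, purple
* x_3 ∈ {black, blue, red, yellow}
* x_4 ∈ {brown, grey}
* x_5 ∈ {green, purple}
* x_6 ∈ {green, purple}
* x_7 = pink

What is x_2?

x_7 must be pink (only option left). So x_1 can't be pink.
The 2 variables x_5 and x_6 are confined to {green, purple}, which locks those values in; drop them from x_1, x_2.
x_1's domain is down to {black}, so x_1 = black. Strike black from x_2, x_3.
So x_2 = blue.

blue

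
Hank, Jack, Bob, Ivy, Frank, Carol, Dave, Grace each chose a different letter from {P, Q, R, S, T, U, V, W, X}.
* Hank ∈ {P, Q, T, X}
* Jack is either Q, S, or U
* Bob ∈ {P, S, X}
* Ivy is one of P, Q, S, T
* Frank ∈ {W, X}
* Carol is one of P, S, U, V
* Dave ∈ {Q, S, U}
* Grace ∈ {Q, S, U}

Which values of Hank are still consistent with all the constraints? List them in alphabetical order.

P, T, X

The 8 variables draw from only 8 values {P, Q, S, T, U, V, W, X}, so each is used; only Carol can be V, hence Carol = V.
The 7 still-open variables together cover exactly {P, Q, S, T, U, W, X} — 7 values for 7 variables — and W appears only in Frank's list, so Frank = W.
Jack, Dave, Grace share exactly the 3 values {Q, S, U}; by pigeonhole those values go to them, so strike Q, S, U from Hank, Bob, Ivy.
No further eliminations apply; Hank can still be any of P, T, X.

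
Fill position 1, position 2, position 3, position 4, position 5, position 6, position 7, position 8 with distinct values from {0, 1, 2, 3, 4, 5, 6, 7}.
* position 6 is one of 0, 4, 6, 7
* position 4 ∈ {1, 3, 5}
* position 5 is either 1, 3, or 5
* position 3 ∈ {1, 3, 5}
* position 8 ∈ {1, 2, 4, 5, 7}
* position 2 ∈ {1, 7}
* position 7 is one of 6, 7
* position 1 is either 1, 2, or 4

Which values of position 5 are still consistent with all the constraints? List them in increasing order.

Among the 8 variables, 0 fits only position 6 (and all 8 values in {0, 1, 2, 3, 4, 5, 6, 7} must be used), so position 6 = 0.
Among the 7 still-open variables, 6 fits only position 7 (and all 7 values in {1, 2, 3, 4, 5, 6, 7} must be used), so position 7 = 6.
The 3 variables position 3, position 4, position 5 are confined to {1, 3, 5}, which locks those values in; drop them from position 1, position 2, position 8.
position 2's domain is down to {7}, so position 2 = 7. So position 8 can't be 7.
No further eliminations apply; position 5 can still be any of 1, 3, 5.

1, 3, 5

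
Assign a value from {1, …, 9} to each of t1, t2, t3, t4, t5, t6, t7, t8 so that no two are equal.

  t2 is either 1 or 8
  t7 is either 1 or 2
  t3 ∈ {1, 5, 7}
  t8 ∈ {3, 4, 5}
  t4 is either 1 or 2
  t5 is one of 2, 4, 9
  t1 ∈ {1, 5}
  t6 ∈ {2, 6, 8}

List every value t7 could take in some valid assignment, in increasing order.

The 2 variables t4 and t7 are confined to {1, 2}, which locks those values in; drop them from t1, t2, t3, t5, t6.
t1's domain is down to {5}, so t1 = 5. So t3, t8 can't be 5.
t2 must be 8 (only option left). Eliminate 8 elsewhere: t6.
That leaves t3 = 7.
t6's domain is down to {6}, so t6 = 6.
No further eliminations apply; t7 can still be any of 1, 2.

1, 2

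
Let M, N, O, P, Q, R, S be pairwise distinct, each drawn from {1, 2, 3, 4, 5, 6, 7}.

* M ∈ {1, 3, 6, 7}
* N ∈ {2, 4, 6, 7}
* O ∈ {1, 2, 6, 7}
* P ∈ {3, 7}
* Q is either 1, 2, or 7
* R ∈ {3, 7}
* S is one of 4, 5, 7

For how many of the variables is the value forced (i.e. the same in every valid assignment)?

The 7 variables draw from only 7 values {1, 2, 3, 4, 5, 6, 7}, so each is used; only S can be 5, hence S = 5.
The 6 still-open variables together cover exactly {1, 2, 3, 4, 6, 7} — 6 values for 6 variables — and 4 appears only in N's list, so N = 4.
The 2 variables P and R are confined to {3, 7}, which locks those values in; drop them from M, O, Q.
Determined: N=4, S=5. The other variables each still have more than one consistent value. That makes 2.

2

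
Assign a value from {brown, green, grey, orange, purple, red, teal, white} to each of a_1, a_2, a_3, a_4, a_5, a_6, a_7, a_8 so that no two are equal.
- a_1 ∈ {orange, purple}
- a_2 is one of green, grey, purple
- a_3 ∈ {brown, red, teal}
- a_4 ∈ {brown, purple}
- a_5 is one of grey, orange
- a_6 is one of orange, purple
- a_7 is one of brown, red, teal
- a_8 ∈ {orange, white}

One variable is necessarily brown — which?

The 8 variables draw from only 8 values {brown, green, grey, orange, purple, red, teal, white}, so each is used; only a_2 can be green, hence a_2 = green.
The 7 still-open variables draw from only 7 values {brown, grey, orange, purple, red, teal, white}, so each is used; only a_5 can be grey, hence a_5 = grey.
The 6 still-open variables draw from only 6 values {brown, orange, purple, red, teal, white}, so each is used; only a_8 can be white, hence a_8 = white.
a_1 and a_6 share exactly the 2 values {orange, purple}; by pigeonhole those values go to them, so strike orange, purple from a_4.
So brown goes to a_4.

a_4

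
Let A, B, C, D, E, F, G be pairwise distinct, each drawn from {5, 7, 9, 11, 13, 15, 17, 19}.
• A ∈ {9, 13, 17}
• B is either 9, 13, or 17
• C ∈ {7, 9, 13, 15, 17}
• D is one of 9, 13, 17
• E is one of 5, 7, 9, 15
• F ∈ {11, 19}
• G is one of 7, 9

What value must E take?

5

The 3 variables A, B, D are confined to {9, 13, 17}, which locks those values in; drop them from C, E, G.
G's domain is down to {7}, so G = 7. Eliminate 7 elsewhere: C, E.
That leaves C = 15. Remove 15 from E.
So E = 5.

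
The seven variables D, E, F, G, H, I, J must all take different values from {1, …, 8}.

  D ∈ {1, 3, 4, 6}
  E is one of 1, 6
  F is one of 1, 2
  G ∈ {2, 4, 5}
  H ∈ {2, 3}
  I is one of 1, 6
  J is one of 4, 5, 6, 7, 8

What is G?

E and I share exactly the 2 values {1, 6}; by pigeonhole those values go to them, so strike 1, 6 from D, F, J.
F must be 2 (only option left). Strike 2 from G, H.
H has just one choice, so H = 3. Strike 3 from D.
D's domain is down to {4}, so D = 4. Strike 4 from G, J.
So G = 5.

5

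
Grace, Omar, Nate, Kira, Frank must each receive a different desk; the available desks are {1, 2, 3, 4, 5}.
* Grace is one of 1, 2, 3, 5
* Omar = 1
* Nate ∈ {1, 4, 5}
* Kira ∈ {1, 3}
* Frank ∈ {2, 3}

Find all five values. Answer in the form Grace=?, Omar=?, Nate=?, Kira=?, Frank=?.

Grace=5, Omar=1, Nate=4, Kira=3, Frank=2

Omar must be 1 (only option left). So Grace, Nate, Kira can't be 1.
Kira's domain is down to {3}, so Kira = 3. Remove 3 from Grace, Frank.
That leaves Frank = 2. So Grace can't be 2.
Grace must be 5 (only option left). So Nate can't be 5.
Nate's domain is down to {4}, so Nate = 4.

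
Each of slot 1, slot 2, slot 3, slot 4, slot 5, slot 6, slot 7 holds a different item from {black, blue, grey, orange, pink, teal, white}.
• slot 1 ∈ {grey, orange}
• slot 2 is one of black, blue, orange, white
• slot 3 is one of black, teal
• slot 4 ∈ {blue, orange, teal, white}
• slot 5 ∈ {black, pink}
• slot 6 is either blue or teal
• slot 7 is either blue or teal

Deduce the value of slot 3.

The 7 variables draw from only 7 values {black, blue, grey, orange, pink, teal, white}, so each is used; only slot 1 can be grey, hence slot 1 = grey.
The 6 still-open variables draw from only 6 values {black, blue, orange, pink, teal, white}, so each is used; only slot 5 can be pink, hence slot 5 = pink.
slot 6 and slot 7 share exactly the 2 values {blue, teal}; by pigeonhole those values go to them, so strike blue, teal from slot 2, slot 3, slot 4.
So slot 3 = black.

black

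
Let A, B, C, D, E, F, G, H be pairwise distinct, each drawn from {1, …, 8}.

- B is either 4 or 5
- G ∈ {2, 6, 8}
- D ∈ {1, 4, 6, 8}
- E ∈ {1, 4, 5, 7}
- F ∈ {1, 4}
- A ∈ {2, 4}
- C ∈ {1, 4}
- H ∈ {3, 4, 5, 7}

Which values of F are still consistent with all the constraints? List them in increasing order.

The 8 variables together cover exactly {1, 2, 3, 4, 5, 6, 7, 8} — 8 values for 8 variables — and 3 appears only in H's list, so H = 3.
Among the 7 still-open variables, 7 fits only E (and all 7 values in {1, 2, 4, 5, 6, 7, 8} must be used), so E = 7.
Among the 6 still-open variables, 5 fits only B (and all 6 values in {1, 2, 4, 5, 6, 8} must be used), so B = 5.
C and F between them cover only {1, 4} — a naked pair. Remove those values from A, D.
A's domain is down to {2}, so A = 2. Strike 2 from G.
No further eliminations apply; F can still be any of 1, 4.

1, 4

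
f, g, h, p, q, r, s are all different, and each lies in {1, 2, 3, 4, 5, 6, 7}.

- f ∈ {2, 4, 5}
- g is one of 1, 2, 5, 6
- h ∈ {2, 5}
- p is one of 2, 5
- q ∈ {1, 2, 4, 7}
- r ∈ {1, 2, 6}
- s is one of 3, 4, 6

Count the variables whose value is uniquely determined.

The 7 variables draw from only 7 values {1, 2, 3, 4, 5, 6, 7}, so each is used; only s can be 3, hence s = 3.
Among the 6 still-open variables, 7 fits only q (and all 6 values in {1, 2, 4, 5, 6, 7} must be used), so q = 7.
Among the 5 still-open variables, 4 fits only f (and all 5 values in {1, 2, 4, 5, 6} must be used), so f = 4.
The 2 variables h and p are confined to {2, 5}, which locks those values in; drop them from g, r.
Determined: f=4, q=7, s=3. The other variables each still have more than one consistent value. That makes 3.

3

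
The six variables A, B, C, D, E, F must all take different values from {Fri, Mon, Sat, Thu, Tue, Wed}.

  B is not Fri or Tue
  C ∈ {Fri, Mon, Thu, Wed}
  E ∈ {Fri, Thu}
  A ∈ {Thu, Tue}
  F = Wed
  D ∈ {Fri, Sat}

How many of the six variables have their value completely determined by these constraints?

F has just one choice, so F = Wed. So B, C can't be Wed.
The 5 still-open variables draw from only 5 values {Fri, Mon, Sat, Thu, Tue}, so each is used; only A can be Tue, hence A = Tue.
Determined: A=Tue, F=Wed. The other variables each still have more than one consistent value. That makes 2.

2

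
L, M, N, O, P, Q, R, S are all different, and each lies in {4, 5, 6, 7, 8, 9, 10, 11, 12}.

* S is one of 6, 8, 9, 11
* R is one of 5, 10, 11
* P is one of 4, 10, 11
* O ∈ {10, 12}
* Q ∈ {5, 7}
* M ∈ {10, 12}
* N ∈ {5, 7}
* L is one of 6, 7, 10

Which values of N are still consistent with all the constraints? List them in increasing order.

5, 7

M and O share exactly the 2 values {10, 12}; by pigeonhole those values go to them, so strike 10, 12 from L, P, R.
The 2 variables N and Q are confined to {5, 7}, which locks those values in; drop them from L, R.
That leaves L = 6. So S can't be 6.
R has just one choice, so R = 11. So P, S can't be 11.
P has just one choice, so P = 4.
No further eliminations apply; N can still be any of 5, 7.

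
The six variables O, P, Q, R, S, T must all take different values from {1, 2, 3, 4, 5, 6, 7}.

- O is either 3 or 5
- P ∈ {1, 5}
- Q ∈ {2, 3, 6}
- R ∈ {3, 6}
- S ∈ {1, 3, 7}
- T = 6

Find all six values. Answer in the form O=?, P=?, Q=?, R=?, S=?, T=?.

T must be 6 (only option left). Strike 6 from Q, R.
R must be 3 (only option left). Remove 3 from O, Q, S.
O must be 5 (only option left). Eliminate 5 elsewhere: P.
P has just one choice, so P = 1. Strike 1 from S.
Q must be 2 (only option left).
That leaves S = 7.

O=5, P=1, Q=2, R=3, S=7, T=6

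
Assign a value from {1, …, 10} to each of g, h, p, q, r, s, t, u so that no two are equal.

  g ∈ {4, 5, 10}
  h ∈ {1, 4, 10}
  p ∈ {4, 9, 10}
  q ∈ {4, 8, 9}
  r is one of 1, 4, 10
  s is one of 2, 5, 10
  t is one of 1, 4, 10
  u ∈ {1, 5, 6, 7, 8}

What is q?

8

h, r, t share exactly the 3 values {1, 4, 10}; by pigeonhole those values go to them, so strike 1, 4, 10 from g, p, q, s, u.
g's domain is down to {5}, so g = 5. So s, u can't be 5.
p has just one choice, so p = 9. So q can't be 9.
So q = 8.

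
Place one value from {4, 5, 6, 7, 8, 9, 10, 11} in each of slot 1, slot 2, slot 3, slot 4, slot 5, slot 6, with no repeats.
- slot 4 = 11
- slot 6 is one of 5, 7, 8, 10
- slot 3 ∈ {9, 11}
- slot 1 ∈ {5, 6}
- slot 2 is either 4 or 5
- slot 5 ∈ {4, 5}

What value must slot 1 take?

slot 4 has just one choice, so slot 4 = 11. Eliminate 11 elsewhere: slot 3.
That leaves slot 3 = 9.
The 2 variables slot 2 and slot 5 are confined to {4, 5}, which locks those values in; drop them from slot 1, slot 6.
So slot 1 = 6.

6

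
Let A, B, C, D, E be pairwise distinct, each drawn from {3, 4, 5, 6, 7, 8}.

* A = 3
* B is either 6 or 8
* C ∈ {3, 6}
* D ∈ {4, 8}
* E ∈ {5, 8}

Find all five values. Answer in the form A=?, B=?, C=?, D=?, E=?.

A=3, B=8, C=6, D=4, E=5

A must be 3 (only option left). So C can't be 3.
C must be 6 (only option left). So B can't be 6.
B's domain is down to {8}, so B = 8. So D, E can't be 8.
D's domain is down to {4}, so D = 4.
E has just one choice, so E = 5.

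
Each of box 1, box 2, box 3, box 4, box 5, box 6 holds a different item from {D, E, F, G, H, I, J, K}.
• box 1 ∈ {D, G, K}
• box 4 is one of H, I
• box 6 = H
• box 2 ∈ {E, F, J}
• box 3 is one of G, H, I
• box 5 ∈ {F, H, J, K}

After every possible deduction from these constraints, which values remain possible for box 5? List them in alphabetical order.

F, J, K

box 6 has just one choice, so box 6 = H. Eliminate H elsewhere: box 3, box 4, box 5.
box 4's domain is down to {I}, so box 4 = I. So box 3 can't be I.
box 3 must be G (only option left). Remove G from box 1.
No further eliminations apply; box 5 can still be any of F, J, K.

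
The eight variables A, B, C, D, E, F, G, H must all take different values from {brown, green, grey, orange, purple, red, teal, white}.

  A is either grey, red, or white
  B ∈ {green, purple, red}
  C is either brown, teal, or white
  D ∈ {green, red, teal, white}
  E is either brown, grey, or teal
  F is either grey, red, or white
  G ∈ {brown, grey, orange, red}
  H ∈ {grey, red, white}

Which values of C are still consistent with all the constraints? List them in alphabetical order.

brown, teal

Among the 8 variables, orange fits only G (and all 8 values in {brown, green, grey, orange, purple, red, teal, white} must be used), so G = orange.
The 7 still-open variables together cover exactly {brown, green, grey, purple, red, teal, white} — 7 values for 7 variables — and purple appears only in B's list, so B = purple.
The 6 still-open variables draw from only 6 values {brown, green, grey, red, teal, white}, so each is used; only D can be green, hence D = green.
A, F, H between them cover only {grey, red, white} — a naked triple. Remove those values from C, E.
No further eliminations apply; C can still be any of brown, teal.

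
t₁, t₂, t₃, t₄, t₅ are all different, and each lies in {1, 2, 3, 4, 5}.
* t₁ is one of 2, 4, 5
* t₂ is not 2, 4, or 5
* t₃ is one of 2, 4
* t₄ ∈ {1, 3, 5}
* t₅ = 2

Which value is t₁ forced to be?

t₅'s domain is down to {2}, so t₅ = 2. So t₁, t₃ can't be 2.
That leaves t₃ = 4. Strike 4 from t₁.
So t₁ = 5.

5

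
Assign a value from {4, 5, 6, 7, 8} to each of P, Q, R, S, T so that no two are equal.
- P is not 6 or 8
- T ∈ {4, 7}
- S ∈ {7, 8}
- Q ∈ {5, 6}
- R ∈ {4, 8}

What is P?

5

The 5 variables draw from only 5 values {4, 5, 6, 7, 8}, so each is used; only Q can be 6, hence Q = 6.
The 4 still-open variables together cover exactly {4, 5, 7, 8} — 4 values for 4 variables — and 5 appears only in P's list, so P = 5.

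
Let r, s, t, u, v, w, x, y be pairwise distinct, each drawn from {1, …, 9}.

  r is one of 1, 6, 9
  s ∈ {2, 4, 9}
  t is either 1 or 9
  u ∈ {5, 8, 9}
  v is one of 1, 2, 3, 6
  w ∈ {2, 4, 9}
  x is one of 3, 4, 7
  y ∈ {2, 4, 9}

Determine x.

7

s, w, y share exactly the 3 values {2, 4, 9}; by pigeonhole those values go to them, so strike 2, 4, 9 from r, t, u, v, x.
t has just one choice, so t = 1. Remove 1 from r, v.
r has just one choice, so r = 6. Eliminate 6 elsewhere: v.
v has just one choice, so v = 3. So x can't be 3.
So x = 7.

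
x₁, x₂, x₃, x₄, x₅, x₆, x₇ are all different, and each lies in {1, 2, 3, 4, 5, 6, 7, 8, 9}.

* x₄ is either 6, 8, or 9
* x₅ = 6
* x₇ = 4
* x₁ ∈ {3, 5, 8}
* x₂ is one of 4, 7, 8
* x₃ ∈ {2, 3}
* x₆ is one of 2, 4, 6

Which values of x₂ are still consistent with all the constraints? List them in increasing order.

x₅'s domain is down to {6}, so x₅ = 6. So x₄, x₆ can't be 6.
x₇ must be 4 (only option left). So x₂, x₆ can't be 4.
x₆ has just one choice, so x₆ = 2. So x₃ can't be 2.
x₃'s domain is down to {3}, so x₃ = 3. Remove 3 from x₁.
No further eliminations apply; x₂ can still be any of 7, 8.

7, 8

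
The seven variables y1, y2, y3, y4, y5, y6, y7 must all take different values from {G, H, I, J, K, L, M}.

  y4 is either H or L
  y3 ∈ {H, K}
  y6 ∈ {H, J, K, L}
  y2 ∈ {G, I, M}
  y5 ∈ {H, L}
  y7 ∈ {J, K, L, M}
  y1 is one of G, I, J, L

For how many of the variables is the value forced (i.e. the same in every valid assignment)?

3

The 2 variables y4 and y5 are confined to {H, L}, which locks those values in; drop them from y1, y3, y6, y7.
y3 must be K (only option left). So y6, y7 can't be K.
That leaves y6 = J. Strike J from y1, y7.
y7 must be M (only option left). Remove M from y2.
Determined: y3=K, y6=J, y7=M. The other variables each still have more than one consistent value. That makes 3.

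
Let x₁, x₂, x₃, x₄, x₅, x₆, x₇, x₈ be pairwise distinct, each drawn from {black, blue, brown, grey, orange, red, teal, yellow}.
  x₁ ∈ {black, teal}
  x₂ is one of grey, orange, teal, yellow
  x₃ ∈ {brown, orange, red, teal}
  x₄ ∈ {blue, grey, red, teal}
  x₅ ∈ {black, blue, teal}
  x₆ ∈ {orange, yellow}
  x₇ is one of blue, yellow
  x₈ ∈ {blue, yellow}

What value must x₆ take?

orange

Among the 8 variables, brown fits only x₃ (and all 8 values in {black, blue, brown, grey, orange, red, teal, yellow} must be used), so x₃ = brown.
The 7 still-open variables together cover exactly {black, blue, grey, orange, red, teal, yellow} — 7 values for 7 variables — and red appears only in x₄'s list, so x₄ = red.
The 6 still-open variables together cover exactly {black, blue, grey, orange, teal, yellow} — 6 values for 6 variables — and grey appears only in x₂'s list, so x₂ = grey.
Among the 5 still-open variables, orange fits only x₆ (and all 5 values in {black, blue, orange, teal, yellow} must be used), so x₆ = orange.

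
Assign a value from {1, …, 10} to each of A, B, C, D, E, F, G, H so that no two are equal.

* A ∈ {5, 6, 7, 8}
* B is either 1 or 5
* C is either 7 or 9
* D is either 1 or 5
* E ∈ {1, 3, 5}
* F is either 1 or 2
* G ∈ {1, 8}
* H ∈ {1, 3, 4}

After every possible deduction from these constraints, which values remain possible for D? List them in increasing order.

The 2 variables B and D are confined to {1, 5}, which locks those values in; drop them from A, E, F, G, H.
That leaves E = 3. Strike 3 from H.
F has just one choice, so F = 2.
That leaves G = 8. Remove 8 from A.
H has just one choice, so H = 4.
No further eliminations apply; D can still be any of 1, 5.

1, 5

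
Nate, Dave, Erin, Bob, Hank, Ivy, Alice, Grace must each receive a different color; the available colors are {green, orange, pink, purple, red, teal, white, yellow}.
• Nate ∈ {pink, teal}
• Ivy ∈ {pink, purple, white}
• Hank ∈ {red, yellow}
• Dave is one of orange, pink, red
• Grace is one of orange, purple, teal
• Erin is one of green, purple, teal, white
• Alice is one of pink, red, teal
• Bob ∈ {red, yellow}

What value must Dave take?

orange

Among the 8 variables, green fits only Erin (and all 8 values in {green, orange, pink, purple, red, teal, white, yellow} must be used), so Erin = green.
The 7 still-open variables draw from only 7 values {orange, pink, purple, red, teal, white, yellow}, so each is used; only Ivy can be white, hence Ivy = white.
Among the 6 still-open variables, purple fits only Grace (and all 6 values in {orange, pink, purple, red, teal, yellow} must be used), so Grace = purple.
The 5 still-open variables together cover exactly {orange, pink, red, teal, yellow} — 5 values for 5 variables — and orange appears only in Dave's list, so Dave = orange.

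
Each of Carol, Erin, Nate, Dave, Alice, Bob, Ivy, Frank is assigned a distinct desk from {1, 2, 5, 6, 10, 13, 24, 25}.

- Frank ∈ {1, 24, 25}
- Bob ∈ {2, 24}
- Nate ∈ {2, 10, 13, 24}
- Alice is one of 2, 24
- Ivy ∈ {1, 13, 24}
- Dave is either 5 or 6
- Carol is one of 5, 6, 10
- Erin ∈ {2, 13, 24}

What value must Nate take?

10

Among the 8 variables, 25 fits only Frank (and all 8 values in {1, 2, 5, 6, 10, 13, 24, 25} must be used), so Frank = 25.
The 7 still-open variables together cover exactly {1, 2, 5, 6, 10, 13, 24} — 7 values for 7 variables — and 1 appears only in Ivy's list, so Ivy = 1.
Alice and Bob share exactly the 2 values {2, 24}; by pigeonhole those values go to them, so strike 2, 24 from Erin, Nate.
Erin's domain is down to {13}, so Erin = 13. So Nate can't be 13.
So Nate = 10.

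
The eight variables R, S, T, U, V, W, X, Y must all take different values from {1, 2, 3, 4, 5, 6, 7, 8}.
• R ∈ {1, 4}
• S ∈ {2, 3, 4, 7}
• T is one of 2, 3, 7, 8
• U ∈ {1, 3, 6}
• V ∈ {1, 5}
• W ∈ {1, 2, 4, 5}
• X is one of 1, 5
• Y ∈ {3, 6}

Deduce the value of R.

The 8 variables together cover exactly {1, 2, 3, 4, 5, 6, 7, 8} — 8 values for 8 variables — and 8 appears only in T's list, so T = 8.
The 7 still-open variables draw from only 7 values {1, 2, 3, 4, 5, 6, 7}, so each is used; only S can be 7, hence S = 7.
The 6 still-open variables together cover exactly {1, 2, 3, 4, 5, 6} — 6 values for 6 variables — and 2 appears only in W's list, so W = 2.
The 5 still-open variables draw from only 5 values {1, 3, 4, 5, 6}, so each is used; only R can be 4, hence R = 4.

4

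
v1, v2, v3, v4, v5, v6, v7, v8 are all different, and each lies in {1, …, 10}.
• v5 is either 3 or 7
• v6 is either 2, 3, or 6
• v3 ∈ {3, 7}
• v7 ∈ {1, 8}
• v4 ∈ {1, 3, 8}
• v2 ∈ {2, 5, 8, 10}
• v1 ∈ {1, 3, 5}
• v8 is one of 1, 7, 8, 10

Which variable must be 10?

The 8 variables together cover exactly {1, 2, 3, 5, 6, 7, 8, 10} — 8 values for 8 variables — and 6 appears only in v6's list, so v6 = 6.
The 7 still-open variables draw from only 7 values {1, 2, 3, 5, 7, 8, 10}, so each is used; only v2 can be 2, hence v2 = 2.
The 6 still-open variables together cover exactly {1, 3, 5, 7, 8, 10} — 6 values for 6 variables — and 5 appears only in v1's list, so v1 = 5.
The 5 still-open variables draw from only 5 values {1, 3, 7, 8, 10}, so each is used; only v8 can be 10, hence v8 = 10.

v8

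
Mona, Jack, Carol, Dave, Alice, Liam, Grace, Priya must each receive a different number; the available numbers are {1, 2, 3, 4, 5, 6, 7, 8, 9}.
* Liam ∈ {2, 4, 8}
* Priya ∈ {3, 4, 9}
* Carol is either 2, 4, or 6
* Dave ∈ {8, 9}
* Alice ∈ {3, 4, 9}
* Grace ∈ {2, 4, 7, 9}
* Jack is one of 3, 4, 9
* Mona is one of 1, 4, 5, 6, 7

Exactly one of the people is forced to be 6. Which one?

Jack, Alice, Priya share exactly the 3 values {3, 4, 9}; by pigeonhole those values go to them, so strike 3, 4, 9 from Mona, Carol, Dave, Liam, Grace.
Dave has just one choice, so Dave = 8. Eliminate 8 elsewhere: Liam.
Liam's domain is down to {2}, so Liam = 2. Strike 2 from Carol, Grace.
So 6 goes to Carol.

Carol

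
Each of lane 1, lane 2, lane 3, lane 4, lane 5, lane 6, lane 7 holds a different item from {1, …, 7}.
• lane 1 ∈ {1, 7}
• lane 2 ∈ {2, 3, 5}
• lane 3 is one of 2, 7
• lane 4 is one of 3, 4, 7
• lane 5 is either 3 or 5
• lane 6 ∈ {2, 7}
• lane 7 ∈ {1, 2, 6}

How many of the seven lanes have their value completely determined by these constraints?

The 7 variables together cover exactly {1, 2, 3, 4, 5, 6, 7} — 7 values for 7 variables — and 4 appears only in lane 4's list, so lane 4 = 4.
The 6 still-open variables together cover exactly {1, 2, 3, 5, 6, 7} — 6 values for 6 variables — and 6 appears only in lane 7's list, so lane 7 = 6.
Among the 5 still-open variables, 1 fits only lane 1 (and all 5 values in {1, 2, 3, 5, 7} must be used), so lane 1 = 1.
lane 3 and lane 6 between them cover only {2, 7} — a naked pair. Remove those values from lane 2.
Determined: lane 1=1, lane 4=4, lane 7=6. The other lanes each still have more than one consistent value. That makes 3.

3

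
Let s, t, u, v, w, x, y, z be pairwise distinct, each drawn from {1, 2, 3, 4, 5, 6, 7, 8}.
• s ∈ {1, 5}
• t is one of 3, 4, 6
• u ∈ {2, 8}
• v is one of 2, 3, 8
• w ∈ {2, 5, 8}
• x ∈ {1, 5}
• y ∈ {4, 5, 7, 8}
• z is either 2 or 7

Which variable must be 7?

z

The 8 variables draw from only 8 values {1, 2, 3, 4, 5, 6, 7, 8}, so each is used; only t can be 6, hence t = 6.
Among the 7 still-open variables, 3 fits only v (and all 7 values in {1, 2, 3, 4, 5, 7, 8} must be used), so v = 3.
The 6 still-open variables together cover exactly {1, 2, 4, 5, 7, 8} — 6 values for 6 variables — and 4 appears only in y's list, so y = 4.
The 5 still-open variables draw from only 5 values {1, 2, 5, 7, 8}, so each is used; only z can be 7, hence z = 7.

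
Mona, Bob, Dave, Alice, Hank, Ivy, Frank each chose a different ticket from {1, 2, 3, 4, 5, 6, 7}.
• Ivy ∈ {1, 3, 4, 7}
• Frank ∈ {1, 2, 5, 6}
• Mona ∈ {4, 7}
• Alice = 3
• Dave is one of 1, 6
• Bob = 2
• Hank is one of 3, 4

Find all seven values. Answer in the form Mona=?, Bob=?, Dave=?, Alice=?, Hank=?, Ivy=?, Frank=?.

Mona=7, Bob=2, Dave=6, Alice=3, Hank=4, Ivy=1, Frank=5

Bob has just one choice, so Bob = 2. Strike 2 from Frank.
Alice's domain is down to {3}, so Alice = 3. Strike 3 from Hank, Ivy.
Hank's domain is down to {4}, so Hank = 4. So Mona, Ivy can't be 4.
That leaves Mona = 7. Remove 7 from Ivy.
Ivy must be 1 (only option left). Remove 1 from Dave, Frank.
Dave's domain is down to {6}, so Dave = 6. Eliminate 6 elsewhere: Frank.
Frank has just one choice, so Frank = 5.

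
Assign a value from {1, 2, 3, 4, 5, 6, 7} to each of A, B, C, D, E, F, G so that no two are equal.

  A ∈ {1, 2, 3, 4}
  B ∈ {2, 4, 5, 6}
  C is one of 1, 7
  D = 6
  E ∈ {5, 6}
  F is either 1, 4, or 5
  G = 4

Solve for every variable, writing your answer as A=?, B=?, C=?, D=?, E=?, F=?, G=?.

D's domain is down to {6}, so D = 6. Strike 6 from B, E.
E's domain is down to {5}, so E = 5. Strike 5 from B, F.
That leaves G = 4. Remove 4 from A, B, F.
That leaves B = 2. Strike 2 from A.
That leaves F = 1. So A, C can't be 1.
A must be 3 (only option left).
That leaves C = 7.

A=3, B=2, C=7, D=6, E=5, F=1, G=4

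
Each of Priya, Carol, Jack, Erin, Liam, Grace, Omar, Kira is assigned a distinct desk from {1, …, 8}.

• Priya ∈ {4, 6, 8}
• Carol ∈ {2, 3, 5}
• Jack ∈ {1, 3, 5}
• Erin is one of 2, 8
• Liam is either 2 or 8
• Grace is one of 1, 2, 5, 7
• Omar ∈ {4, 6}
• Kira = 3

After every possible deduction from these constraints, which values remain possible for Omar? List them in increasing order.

Kira must be 3 (only option left). So Carol, Jack can't be 3.
The 7 still-open variables together cover exactly {1, 2, 4, 5, 6, 7, 8} — 7 values for 7 variables — and 7 appears only in Grace's list, so Grace = 7.
Among the 6 still-open variables, 1 fits only Jack (and all 6 values in {1, 2, 4, 5, 6, 8} must be used), so Jack = 1.
The 5 still-open variables draw from only 5 values {2, 4, 5, 6, 8}, so each is used; only Carol can be 5, hence Carol = 5.
Erin and Liam between them cover only {2, 8} — a naked pair. Remove those values from Priya.
No further eliminations apply; Omar can still be any of 4, 6.

4, 6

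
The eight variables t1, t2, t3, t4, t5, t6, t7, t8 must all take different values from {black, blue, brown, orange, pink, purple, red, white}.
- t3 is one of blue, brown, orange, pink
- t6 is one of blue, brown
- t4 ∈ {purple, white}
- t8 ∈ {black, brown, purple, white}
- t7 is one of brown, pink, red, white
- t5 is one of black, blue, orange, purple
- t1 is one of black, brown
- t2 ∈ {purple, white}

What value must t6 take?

Among the 8 variables, red fits only t7 (and all 8 values in {black, blue, brown, orange, pink, purple, red, white} must be used), so t7 = red.
The 7 still-open variables draw from only 7 values {black, blue, brown, orange, pink, purple, white}, so each is used; only t3 can be pink, hence t3 = pink.
Among the 6 still-open variables, orange fits only t5 (and all 6 values in {black, blue, brown, orange, purple, white} must be used), so t5 = orange.
The 5 still-open variables draw from only 5 values {black, blue, brown, purple, white}, so each is used; only t6 can be blue, hence t6 = blue.

blue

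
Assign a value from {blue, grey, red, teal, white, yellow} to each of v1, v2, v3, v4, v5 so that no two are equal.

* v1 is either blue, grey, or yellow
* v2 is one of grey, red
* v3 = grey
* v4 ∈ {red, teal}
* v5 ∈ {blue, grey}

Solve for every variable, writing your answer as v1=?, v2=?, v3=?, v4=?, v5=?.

v1=yellow, v2=red, v3=grey, v4=teal, v5=blue

v3's domain is down to {grey}, so v3 = grey. So v1, v2, v5 can't be grey.
v5 has just one choice, so v5 = blue. Strike blue from v1.
That leaves v1 = yellow.
v2 has just one choice, so v2 = red. Strike red from v4.
v4 must be teal (only option left).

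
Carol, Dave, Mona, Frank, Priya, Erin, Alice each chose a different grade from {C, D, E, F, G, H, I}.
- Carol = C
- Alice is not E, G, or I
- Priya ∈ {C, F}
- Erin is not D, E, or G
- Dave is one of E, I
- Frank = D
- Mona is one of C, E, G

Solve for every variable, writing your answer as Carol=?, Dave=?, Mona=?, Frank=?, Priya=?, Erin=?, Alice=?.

Carol=C, Dave=E, Mona=G, Frank=D, Priya=F, Erin=I, Alice=H

Carol's domain is down to {C}, so Carol = C. So Mona, Priya, Erin, Alice can't be C.
Frank has just one choice, so Frank = D. Remove D from Alice.
Priya's domain is down to {F}, so Priya = F. Remove F from Erin, Alice.
Alice's domain is down to {H}, so Alice = H. Eliminate H elsewhere: Erin.
Erin must be I (only option left). So Dave can't be I.
That leaves Dave = E. So Mona can't be E.
Mona must be G (only option left).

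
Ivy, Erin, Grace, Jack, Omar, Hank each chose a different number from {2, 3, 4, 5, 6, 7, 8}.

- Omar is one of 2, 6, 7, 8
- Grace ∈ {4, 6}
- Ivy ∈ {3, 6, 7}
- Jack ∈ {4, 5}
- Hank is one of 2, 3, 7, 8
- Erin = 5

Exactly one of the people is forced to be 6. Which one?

Erin's domain is down to {5}, so Erin = 5. Remove 5 from Jack.
Jack has just one choice, so Jack = 4. Remove 4 from Grace.
So 6 goes to Grace.

Grace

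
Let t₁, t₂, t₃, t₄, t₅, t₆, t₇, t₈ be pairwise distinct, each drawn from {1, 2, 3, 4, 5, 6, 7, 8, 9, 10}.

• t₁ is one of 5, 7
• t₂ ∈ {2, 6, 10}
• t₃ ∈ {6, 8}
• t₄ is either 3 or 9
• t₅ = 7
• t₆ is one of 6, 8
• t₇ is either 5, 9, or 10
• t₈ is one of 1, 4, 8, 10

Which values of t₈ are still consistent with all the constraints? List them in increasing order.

1, 4, 10

t₅ has just one choice, so t₅ = 7. Strike 7 from t₁.
t₁ must be 5 (only option left). Remove 5 from t₇.
t₃ and t₆ share exactly the 2 values {6, 8}; by pigeonhole those values go to them, so strike 6, 8 from t₂, t₈.
No further eliminations apply; t₈ can still be any of 1, 4, 10.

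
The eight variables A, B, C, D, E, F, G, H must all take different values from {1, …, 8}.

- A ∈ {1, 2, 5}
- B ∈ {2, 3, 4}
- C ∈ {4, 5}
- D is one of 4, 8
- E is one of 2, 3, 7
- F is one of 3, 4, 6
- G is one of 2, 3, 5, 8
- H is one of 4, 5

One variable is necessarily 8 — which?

D

Among the 8 variables, 1 fits only A (and all 8 values in {1, 2, 3, 4, 5, 6, 7, 8} must be used), so A = 1.
The 7 still-open variables together cover exactly {2, 3, 4, 5, 6, 7, 8} — 7 values for 7 variables — and 6 appears only in F's list, so F = 6.
Among the 6 still-open variables, 7 fits only E (and all 6 values in {2, 3, 4, 5, 7, 8} must be used), so E = 7.
C and H between them cover only {4, 5} — a naked pair. Remove those values from B, D, G.
So 8 goes to D.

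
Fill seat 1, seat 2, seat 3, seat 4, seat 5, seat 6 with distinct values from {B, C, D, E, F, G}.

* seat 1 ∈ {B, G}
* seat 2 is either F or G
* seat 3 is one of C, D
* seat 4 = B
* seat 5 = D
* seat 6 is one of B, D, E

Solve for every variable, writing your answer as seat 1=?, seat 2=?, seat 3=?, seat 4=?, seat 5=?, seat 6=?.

seat 4 must be B (only option left). So seat 1, seat 6 can't be B.
seat 5's domain is down to {D}, so seat 5 = D. Remove D from seat 3, seat 6.
That leaves seat 6 = E.
seat 1's domain is down to {G}, so seat 1 = G. Remove G from seat 2.
seat 2 must be F (only option left).
seat 3 must be C (only option left).

seat 1=G, seat 2=F, seat 3=C, seat 4=B, seat 5=D, seat 6=E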